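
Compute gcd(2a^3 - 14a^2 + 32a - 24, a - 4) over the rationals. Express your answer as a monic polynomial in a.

1

Repeated division with remainder:
  2a^3 - 14a^2 + 32a - 24 = (2a^2 - 6a + 8)(a - 4) + (8)
  a - 4 = ((1/8)a - 1/2)(8) + (0)
The last nonzero remainder is the constant 8, so the polynomials are coprime and gcd = 1.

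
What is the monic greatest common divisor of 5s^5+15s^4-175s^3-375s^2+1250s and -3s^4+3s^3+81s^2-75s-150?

s^3-2s^2-25s+50

Euclidean algorithm in ℚ[s]:
  5s^5+15s^4-175s^3-375s^2+1250s = (-(5/3)s-20/3)(-3s^4+3s^3+81s^2-75s-150) + (-20s^3+40s^2+500s-1000)
  -3s^4+3s^3+81s^2-75s-150 = ((3/20)s+3/20)(-20s^3+40s^2+500s-1000) + (0)
Last nonzero remainder: -20s^3+40s^2+500s-1000. Dividing through by -20 gives the monic gcd s^3-2s^2-25s+50.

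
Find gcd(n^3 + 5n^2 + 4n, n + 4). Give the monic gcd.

Repeated division with remainder:
  n^3 + 5n^2 + 4n = (n^2 + n)(n + 4) + (0)
The last nonzero remainder n + 4 is already monic.

n + 4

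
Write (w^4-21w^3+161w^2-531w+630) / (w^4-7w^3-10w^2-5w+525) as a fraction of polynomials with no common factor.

(w^2-9w+18)/(w^2+5w+15)

Repeated division with remainder:
  w^4-21w^3+161w^2-531w+630 = (w^4-7w^3-10w^2-5w+525) + (-14w^3+171w^2-526w+105)
  w^4-7w^3-10w^2-5w+525 = (-(1/14)w-73/196)(-14w^3+171w^2-526w+105) + ((3159/196)w^2-(9477/49)w+15795/28)
  -14w^3+171w^2-526w+105 = (-(2744/3159)w+196/1053)((3159/196)w^2-(9477/49)w+15795/28) + (0)
Last nonzero remainder: (3159/196)w^2-(9477/49)w+15795/28. Dividing through by 3159/196 gives the monic gcd w^2-12w+35.
Cancel w^2-12w+35 from numerator and denominator to get the reduced form.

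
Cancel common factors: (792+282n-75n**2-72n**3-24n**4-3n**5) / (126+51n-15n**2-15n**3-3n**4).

(44+23n+7n**2+n**3)/(7+4n+n**2)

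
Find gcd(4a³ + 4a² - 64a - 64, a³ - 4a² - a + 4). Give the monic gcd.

a² - 3a - 4

Repeated division with remainder:
  4a³ + 4a² - 64a - 64 = (4)(a³ - 4a² - a + 4) + (20a² - 60a - 80)
  a³ - 4a² - a + 4 = ((1/20)a - 1/20)(20a² - 60a - 80) + (0)
Last nonzero remainder: 20a² - 60a - 80. Dividing through by 20 gives the monic gcd a² - 3a - 4.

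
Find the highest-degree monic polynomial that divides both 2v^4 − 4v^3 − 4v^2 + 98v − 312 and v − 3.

v − 3

Apply the Euclidean algorithm:
  2v^4 − 4v^3 − 4v^2 + 98v − 312 = (2v^3 + 2v^2 + 2v + 104)(v − 3) + (0)
The last nonzero remainder v − 3 is already monic.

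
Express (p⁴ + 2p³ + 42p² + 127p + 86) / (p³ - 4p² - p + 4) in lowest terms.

(p³ + p² + 41p + 86)/(p² - 5p + 4)

Apply the Euclidean algorithm:
  p⁴ + 2p³ + 42p² + 127p + 86 = (p + 6)(p³ - 4p² - p + 4) + (67p² + 129p + 62)
  p³ - 4p² - p + 4 = ((1/67)p - 397/4489)(67p² + 129p + 62) + ((42570/4489)p + 42570/4489)
  67p² + 129p + 62 = ((300763/42570)p + 139159/21285)((42570/4489)p + 42570/4489) + (0)
Last nonzero remainder: (42570/4489)p + 42570/4489. Dividing through by 42570/4489 gives the monic gcd p + 1.
Cancel p + 1 from numerator and denominator to get the reduced form.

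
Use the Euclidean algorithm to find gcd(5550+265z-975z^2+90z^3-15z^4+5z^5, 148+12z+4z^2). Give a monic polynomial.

By polynomial division,
  5z^5-15z^4+90z^3-975z^2+265z+5550 = ((5/4)z^3-(15/2)z^2-(5/4)z+75/2)(4z^2+12z+148) + (0)
Last nonzero remainder: 4z^2+12z+148. Dividing through by 4 gives the monic gcd z^2+3z+37.

37+3z+z^2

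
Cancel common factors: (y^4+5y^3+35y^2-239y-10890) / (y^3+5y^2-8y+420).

By polynomial division,
  y^4+5y^3+35y^2-239y-10890 = (y)(y^3+5y^2-8y+420) + (43y^2-659y-10890)
  y^3+5y^2-8y+420 = ((1/43)y+874/1849)(43y^2-659y-10890) + ((1029444/1849)y+10294440/1849)
  43y^2-659y-10890 = ((79507/1029444)y-671187/343148)((1029444/1849)y+10294440/1849) + (0)
Last nonzero remainder: (1029444/1849)y+10294440/1849. Dividing through by 1029444/1849 gives the monic gcd y+10.
Cancel y+10 from numerator and denominator to get the reduced form.

(y^3-5y^2+85y-1089)/(y^2-5y+42)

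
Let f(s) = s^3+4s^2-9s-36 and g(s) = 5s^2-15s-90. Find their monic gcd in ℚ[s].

s+3

Apply the Euclidean algorithm:
  s^3+4s^2-9s-36 = ((1/5)s+7/5)(5s^2-15s-90) + (30s+90)
  5s^2-15s-90 = ((1/6)s-1)(30s+90) + (0)
Last nonzero remainder: 30s+90. Dividing through by 30 gives the monic gcd s+3.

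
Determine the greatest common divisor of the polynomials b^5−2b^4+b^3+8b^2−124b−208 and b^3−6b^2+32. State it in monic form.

b^2−2b−8

By polynomial division,
  b^5−2b^4+b^3+8b^2−124b−208 = (b^2+4b+25)(b^3−6b^2+32) + (126b^2−252b−1008)
  b^3−6b^2+32 = ((1/126)b−2/63)(126b^2−252b−1008) + (0)
Last nonzero remainder: 126b^2−252b−1008. Dividing through by 126 gives the monic gcd b^2−2b−8.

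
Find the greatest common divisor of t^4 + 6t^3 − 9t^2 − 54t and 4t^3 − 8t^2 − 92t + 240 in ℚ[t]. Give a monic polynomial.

By polynomial division,
  t^4 + 6t^3 − 9t^2 − 54t = ((1/4)t + 2)(4t^3 − 8t^2 − 92t + 240) + (30t^2 + 70t − 480)
  4t^3 − 8t^2 − 92t + 240 = ((2/15)t − 26/45)(30t^2 + 70t − 480) + ((112/9)t − 112/3)
  30t^2 + 70t − 480 = ((135/56)t + 90/7)((112/9)t − 112/3) + (0)
Last nonzero remainder: (112/9)t − 112/3. Dividing through by 112/9 gives the monic gcd t − 3.

t − 3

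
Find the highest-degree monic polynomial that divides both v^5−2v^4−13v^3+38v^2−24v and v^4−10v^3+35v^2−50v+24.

Euclidean algorithm in ℚ[v]:
  v^5−2v^4−13v^3+38v^2−24v = (v+8)(v^4−10v^3+35v^2−50v+24) + (32v^3−192v^2+352v−192)
  v^4−10v^3+35v^2−50v+24 = ((1/32)v−1/8)(32v^3−192v^2+352v−192) + (0)
Last nonzero remainder: 32v^3−192v^2+352v−192. Dividing through by 32 gives the monic gcd v^3−6v^2+11v−6.

v^3−6v^2+11v−6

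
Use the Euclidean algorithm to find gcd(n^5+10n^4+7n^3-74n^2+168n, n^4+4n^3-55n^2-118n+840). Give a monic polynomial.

Euclidean algorithm in ℚ[n]:
  n^5+10n^4+7n^3-74n^2+168n = (n+6)(n^4+4n^3-55n^2-118n+840) + (38n^3+374n^2+36n-5040)
  n^4+4n^3-55n^2-118n+840 = ((1/38)n-111/722)(38n^3+374n^2+36n-5040) + ((560/361)n^2+(7280/361)n+23520/361)
  38n^3+374n^2+36n-5040 = ((6859/280)n-1083/14)((560/361)n^2+(7280/361)n+23520/361) + (0)
Last nonzero remainder: (560/361)n^2+(7280/361)n+23520/361. Dividing through by 560/361 gives the monic gcd n^2+13n+42.

n^2+13n+42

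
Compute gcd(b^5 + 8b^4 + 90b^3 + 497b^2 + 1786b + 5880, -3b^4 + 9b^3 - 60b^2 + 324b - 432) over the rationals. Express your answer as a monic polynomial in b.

b^2 + 2b + 24

By polynomial division,
  b^5 + 8b^4 + 90b^3 + 497b^2 + 1786b + 5880 = (-(1/3)b - 11/3)(-3b^4 + 9b^3 - 60b^2 + 324b - 432) + (103b^3 + 385b^2 + 2830b + 4296)
  -3b^4 + 9b^3 - 60b^2 + 324b - 432 = (-(3/103)b + 2082/10609)(103b^3 + 385b^2 + 2830b + 4296) + (-(563640/10609)b^2 - (1127280/10609)b - 13527360/10609)
  103b^3 + 385b^2 + 2830b + 4296 = (-(1092727/563640)b - 1899011/563640)(-(563640/10609)b^2 - (1127280/10609)b - 13527360/10609) + (0)
Last nonzero remainder: -(563640/10609)b^2 - (1127280/10609)b - 13527360/10609. Dividing through by -563640/10609 gives the monic gcd b^2 + 2b + 24.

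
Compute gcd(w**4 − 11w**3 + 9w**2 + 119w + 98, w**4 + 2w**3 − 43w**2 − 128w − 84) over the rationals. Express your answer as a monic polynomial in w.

w**3 − 4w**2 − 19w − 14

Repeated division with remainder:
  w**4 − 11w**3 + 9w**2 + 119w + 98 = (w**4 + 2w**3 − 43w**2 − 128w − 84) + (−13w**3 + 52w**2 + 247w + 182)
  w**4 + 2w**3 − 43w**2 − 128w − 84 = (−(1/13)w − 6/13)(−13w**3 + 52w**2 + 247w + 182) + (0)
Last nonzero remainder: −13w**3 + 52w**2 + 247w + 182. Dividing through by −13 gives the monic gcd w**3 − 4w**2 − 19w − 14.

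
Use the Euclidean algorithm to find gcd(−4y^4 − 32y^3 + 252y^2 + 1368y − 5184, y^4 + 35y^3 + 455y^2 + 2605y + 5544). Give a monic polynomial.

Repeated division with remainder:
  −4y^4 − 32y^3 + 252y^2 + 1368y − 5184 = (−4)(y^4 + 35y^3 + 455y^2 + 2605y + 5544) + (108y^3 + 2072y^2 + 11788y + 16992)
  y^4 + 35y^3 + 455y^2 + 2605y + 5544 = ((1/108)y + 427/2916)(108y^3 + 2072y^2 + 11788y + 16992) + ((30940/729)y^2 + (525980/729)y + 247520/81)
  108y^3 + 2072y^2 + 11788y + 16992 = ((19683/7735)y + 43011/7735)((30940/729)y^2 + (525980/729)y + 247520/81) + (0)
Last nonzero remainder: (30940/729)y^2 + (525980/729)y + 247520/81. Dividing through by 30940/729 gives the monic gcd y^2 + 17y + 72.

y^2 + 17y + 72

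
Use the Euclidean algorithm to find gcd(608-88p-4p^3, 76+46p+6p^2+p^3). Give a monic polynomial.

Apply the Euclidean algorithm:
  -4p^3-88p+608 = (-4)(p^3+6p^2+46p+76) + (24p^2+96p+912)
  p^3+6p^2+46p+76 = ((1/24)p+1/12)(24p^2+96p+912) + (0)
Last nonzero remainder: 24p^2+96p+912. Dividing through by 24 gives the monic gcd p^2+4p+38.

38+4p+p^2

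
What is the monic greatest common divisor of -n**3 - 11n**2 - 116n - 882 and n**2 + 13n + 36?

n + 9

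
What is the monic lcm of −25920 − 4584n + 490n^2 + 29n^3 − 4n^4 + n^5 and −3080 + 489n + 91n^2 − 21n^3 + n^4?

Euclidean algorithm in ℚ[n]:
  n^5 − 4n^4 + 29n^3 + 490n^2 − 4584n − 25920 = (n + 17)(n^4 − 21n^3 + 91n^2 + 489n − 3080) + (295n^3 − 1546n^2 − 9817n + 26440)
  n^4 − 21n^3 + 91n^2 + 489n − 3080 = ((1/295)n − 4649/87025)(295n^3 − 1546n^2 − 9817n + 26440) + ((3627936/87025)n^2 − (10883808/87025)n − 29023488/17405)
  295n^3 − 1546n^2 − 9817n + 26440 = ((25672375/3627936)n − 57523525/3627936)((3627936/87025)n^2 − (10883808/87025)n − 29023488/17405) + (0)
Last nonzero remainder: (3627936/87025)n^2 − (10883808/87025)n − 29023488/17405. Dividing through by 3627936/87025 gives the monic gcd n^2 − 3n − 40.
Then lcm(f, g) = f·g / gcd(f, g); expanding and making the result monic gives the answer.

−1995840 + 113592n + 94322n^2 − 11171n^3 − 340n^4 + 178n^5 − 22n^6 + n^7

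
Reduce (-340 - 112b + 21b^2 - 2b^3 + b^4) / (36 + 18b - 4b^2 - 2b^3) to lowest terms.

(170 - 29b + 4b^2 - b^3)/(-18 + 2b^2)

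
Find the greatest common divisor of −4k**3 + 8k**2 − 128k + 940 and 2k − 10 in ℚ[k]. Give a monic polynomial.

k − 5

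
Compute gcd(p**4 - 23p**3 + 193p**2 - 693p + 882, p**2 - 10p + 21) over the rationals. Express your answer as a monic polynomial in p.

Euclidean algorithm in ℚ[p]:
  p**4 - 23p**3 + 193p**2 - 693p + 882 = (p**2 - 13p + 42)(p**2 - 10p + 21) + (0)
The last nonzero remainder p**2 - 10p + 21 is already monic.

p**2 - 10p + 21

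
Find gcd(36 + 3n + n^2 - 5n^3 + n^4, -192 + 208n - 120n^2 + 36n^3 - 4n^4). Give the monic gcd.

12 - 7n + n^2

Apply the Euclidean algorithm:
  n^4 - 5n^3 + n^2 + 3n + 36 = (-1/4)(-4n^4 + 36n^3 - 120n^2 + 208n - 192) + (4n^3 - 29n^2 + 55n - 12)
  -4n^4 + 36n^3 - 120n^2 + 208n - 192 = (-n + 7/4)(4n^3 - 29n^2 + 55n - 12) + (-(57/4)n^2 + (399/4)n - 171)
  4n^3 - 29n^2 + 55n - 12 = (-(16/57)n + 4/57)(-(57/4)n^2 + (399/4)n - 171) + (0)
Last nonzero remainder: -(57/4)n^2 + (399/4)n - 171. Dividing through by -57/4 gives the monic gcd n^2 - 7n + 12.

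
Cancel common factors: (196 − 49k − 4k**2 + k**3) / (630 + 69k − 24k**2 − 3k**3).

Apply the Euclidean algorithm:
  k**3 − 4k**2 − 49k + 196 = (−1/3)(−3k**3 − 24k**2 + 69k + 630) + (−12k**2 − 26k + 406)
  −3k**3 − 24k**2 + 69k + 630 = ((1/4)k + 35/24)(−12k**2 − 26k + 406) + ((65/12)k + 455/12)
  −12k**2 − 26k + 406 = (−(144/65)k + 696/65)((65/12)k + 455/12) + (0)
Last nonzero remainder: (65/12)k + 455/12. Dividing through by 65/12 gives the monic gcd k + 7.
Cancel k + 7 from numerator and denominator to get the reduced form.

(−28 + 11k − k**2)/(−90 + 3k + 3k**2)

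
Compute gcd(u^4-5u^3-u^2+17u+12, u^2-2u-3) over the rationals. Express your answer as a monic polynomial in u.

u^2-2u-3

Repeated division with remainder:
  u^4-5u^3-u^2+17u+12 = (u^2-3u-4)(u^2-2u-3) + (0)
The last nonzero remainder u^2-2u-3 is already monic.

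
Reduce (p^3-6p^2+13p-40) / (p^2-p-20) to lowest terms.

Repeated division with remainder:
  p^3-6p^2+13p-40 = (p-5)(p^2-p-20) + (28p-140)
  p^2-p-20 = ((1/28)p+1/7)(28p-140) + (0)
Last nonzero remainder: 28p-140. Dividing through by 28 gives the monic gcd p-5.
Cancel p-5 from numerator and denominator to get the reduced form.

(p^2-p+8)/(p+4)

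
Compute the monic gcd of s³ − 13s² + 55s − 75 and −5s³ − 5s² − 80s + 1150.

s − 5

By polynomial division,
  s³ − 13s² + 55s − 75 = (−1/5)(−5s³ − 5s² − 80s + 1150) + (−14s² + 39s + 155)
  −5s³ − 5s² − 80s + 1150 = ((5/14)s + 265/196)(−14s² + 39s + 155) + (−(36865/196)s + 184325/196)
  −14s² + 39s + 155 = ((2744/36865)s + 6076/36865)(−(36865/196)s + 184325/196) + (0)
Last nonzero remainder: −(36865/196)s + 184325/196. Dividing through by −36865/196 gives the monic gcd s − 5.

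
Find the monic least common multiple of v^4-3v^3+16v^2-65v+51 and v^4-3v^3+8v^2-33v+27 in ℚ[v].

v^6-2v^5+22v^4-76v^3+130v^2-534v+459

Euclidean algorithm in ℚ[v]:
  v^4-3v^3+16v^2-65v+51 = (v^4-3v^3+8v^2-33v+27) + (8v^2-32v+24)
  v^4-3v^3+8v^2-33v+27 = ((1/8)v^2+(1/8)v+9/8)(8v^2-32v+24) + (0)
Last nonzero remainder: 8v^2-32v+24. Dividing through by 8 gives the monic gcd v^2-4v+3.
Then lcm(f, g) = f·g / gcd(f, g); expanding and making the result monic gives the answer.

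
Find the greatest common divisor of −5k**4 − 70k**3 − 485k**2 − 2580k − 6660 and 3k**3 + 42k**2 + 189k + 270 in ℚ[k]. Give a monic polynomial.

Euclidean algorithm in ℚ[k]:
  −5k**4 − 70k**3 − 485k**2 − 2580k − 6660 = (−(5/3)k)(3k**3 + 42k**2 + 189k + 270) + (−170k**2 − 2130k − 6660)
  3k**3 + 42k**2 + 189k + 270 = (−(3/170)k − 15/578)(−170k**2 − 2130k − 6660) + ((4680/289)k + 28080/289)
  −170k**2 − 2130k − 6660 = (−(4913/468)k − 10693/156)((4680/289)k + 28080/289) + (0)
Last nonzero remainder: (4680/289)k + 28080/289. Dividing through by 4680/289 gives the monic gcd k + 6.

k + 6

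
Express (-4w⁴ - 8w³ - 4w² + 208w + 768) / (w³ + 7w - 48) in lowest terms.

(-4w² + 4w + 48)/(w - 3)

Euclidean algorithm in ℚ[w]:
  -4w⁴ - 8w³ - 4w² + 208w + 768 = (-4w - 8)(w³ + 7w - 48) + (24w² + 72w + 384)
  w³ + 7w - 48 = ((1/24)w - 1/8)(24w² + 72w + 384) + (0)
Last nonzero remainder: 24w² + 72w + 384. Dividing through by 24 gives the monic gcd w² + 3w + 16.
Cancel w² + 3w + 16 from numerator and denominator to get the reduced form.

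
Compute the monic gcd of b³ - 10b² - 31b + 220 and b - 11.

By polynomial division,
  b³ - 10b² - 31b + 220 = (b² + b - 20)(b - 11) + (0)
The last nonzero remainder b - 11 is already monic.

b - 11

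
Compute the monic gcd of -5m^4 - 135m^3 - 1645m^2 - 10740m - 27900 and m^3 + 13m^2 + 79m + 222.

m + 6

By polynomial division,
  -5m^4 - 135m^3 - 1645m^2 - 10740m - 27900 = (-5m - 70)(m^3 + 13m^2 + 79m + 222) + (-340m^2 - 4100m - 12360)
  m^3 + 13m^2 + 79m + 222 = (-(1/340)m - 4/1445)(-340m^2 - 4100m - 12360) + ((9045/289)m + 54270/289)
  -340m^2 - 4100m - 12360 = (-(19652/1809)m - 119068/1809)((9045/289)m + 54270/289) + (0)
Last nonzero remainder: (9045/289)m + 54270/289. Dividing through by 9045/289 gives the monic gcd m + 6.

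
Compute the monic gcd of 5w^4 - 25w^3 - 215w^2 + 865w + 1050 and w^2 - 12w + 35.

w^2 - 12w + 35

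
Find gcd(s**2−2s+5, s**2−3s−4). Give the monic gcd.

1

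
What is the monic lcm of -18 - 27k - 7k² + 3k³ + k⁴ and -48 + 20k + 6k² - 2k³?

-144 - 108k + 88k² + 39k³ - 17k⁴ - 3k⁵ + k⁶

Euclidean algorithm in ℚ[k]:
  k⁴ + 3k³ - 7k² - 27k - 18 = (-(1/2)k - 3)(-2k³ + 6k² + 20k - 48) + (21k² + 9k - 162)
  -2k³ + 6k² + 20k - 48 = (-(2/21)k + 16/49)(21k² + 9k - 162) + ((80/49)k + 240/49)
  21k² + 9k - 162 = ((1029/80)k - 1323/40)((80/49)k + 240/49) + (0)
Last nonzero remainder: (80/49)k + 240/49. Dividing through by 80/49 gives the monic gcd k + 3.
Then lcm(f, g) = f·g / gcd(f, g); expanding and making the result monic gives the answer.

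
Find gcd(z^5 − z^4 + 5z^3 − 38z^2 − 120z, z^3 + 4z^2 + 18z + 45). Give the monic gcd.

z^2 + z + 15

Euclidean algorithm in ℚ[z]:
  z^5 − z^4 + 5z^3 − 38z^2 − 120z = (z^2 − 5z + 7)(z^3 + 4z^2 + 18z + 45) + (−21z^2 − 21z − 315)
  z^3 + 4z^2 + 18z + 45 = (−(1/21)z − 1/7)(−21z^2 − 21z − 315) + (0)
Last nonzero remainder: −21z^2 − 21z − 315. Dividing through by −21 gives the monic gcd z^2 + z + 15.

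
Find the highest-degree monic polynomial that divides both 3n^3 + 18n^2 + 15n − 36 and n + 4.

n + 4

By polynomial division,
  3n^3 + 18n^2 + 15n − 36 = (3n^2 + 6n − 9)(n + 4) + (0)
The last nonzero remainder n + 4 is already monic.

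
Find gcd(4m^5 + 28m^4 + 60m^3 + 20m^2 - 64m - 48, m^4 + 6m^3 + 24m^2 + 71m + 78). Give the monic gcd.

m^2 + 5m + 6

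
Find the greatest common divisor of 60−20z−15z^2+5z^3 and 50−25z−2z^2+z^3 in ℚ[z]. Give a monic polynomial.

−2+z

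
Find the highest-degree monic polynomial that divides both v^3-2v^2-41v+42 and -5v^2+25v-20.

v-1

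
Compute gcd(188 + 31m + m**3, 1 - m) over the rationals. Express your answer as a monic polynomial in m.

By polynomial division,
  m**3 + 31m + 188 = (-m**2 - m - 32)(-m + 1) + (220)
  -m + 1 = (-(1/220)m + 1/220)(220) + (0)
The last nonzero remainder is the constant 220, so the polynomials are coprime and gcd = 1.

1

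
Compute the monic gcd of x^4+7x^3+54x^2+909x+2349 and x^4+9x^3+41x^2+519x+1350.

Repeated division with remainder:
  x^4+7x^3+54x^2+909x+2349 = (x^4+9x^3+41x^2+519x+1350) + (−2x^3+13x^2+390x+999)
  x^4+9x^3+41x^2+519x+1350 = (−(1/2)x−31/4)(−2x^3+13x^2+390x+999) + ((1347/4)x^2+4041x+36369/4)
  −2x^3+13x^2+390x+999 = (−(8/1347)x+148/1347)((1347/4)x^2+4041x+36369/4) + (0)
Last nonzero remainder: (1347/4)x^2+4041x+36369/4. Dividing through by 1347/4 gives the monic gcd x^2+12x+27.

x^2+12x+27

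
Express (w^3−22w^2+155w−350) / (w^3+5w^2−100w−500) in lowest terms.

(w^2−12w+35)/(w^2+15w+50)

Repeated division with remainder:
  w^3−22w^2+155w−350 = (w^3+5w^2−100w−500) + (−27w^2+255w+150)
  w^3+5w^2−100w−500 = (−(1/27)w−130/243)(−27w^2+255w+150) + ((3400/81)w−34000/81)
  −27w^2+255w+150 = (−(2187/3400)w−243/680)((3400/81)w−34000/81) + (0)
Last nonzero remainder: (3400/81)w−34000/81. Dividing through by 3400/81 gives the monic gcd w−10.
Cancel w−10 from numerator and denominator to get the reduced form.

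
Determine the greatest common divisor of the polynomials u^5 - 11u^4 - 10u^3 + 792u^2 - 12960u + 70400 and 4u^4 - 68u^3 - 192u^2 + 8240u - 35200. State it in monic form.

u^3 - 7u^2 - 118u + 880

Apply the Euclidean algorithm:
  u^5 - 11u^4 - 10u^3 + 792u^2 - 12960u + 70400 = ((1/4)u + 3/2)(4u^4 - 68u^3 - 192u^2 + 8240u - 35200) + (140u^3 - 980u^2 - 16520u + 123200)
  4u^4 - 68u^3 - 192u^2 + 8240u - 35200 = ((1/35)u - 2/7)(140u^3 - 980u^2 - 16520u + 123200) + (0)
Last nonzero remainder: 140u^3 - 980u^2 - 16520u + 123200. Dividing through by 140 gives the monic gcd u^3 - 7u^2 - 118u + 880.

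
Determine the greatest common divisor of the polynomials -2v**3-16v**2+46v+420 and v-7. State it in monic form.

1

Euclidean algorithm in ℚ[v]:
  -2v**3-16v**2+46v+420 = (-2v**2-30v-164)(v-7) + (-728)
  v-7 = (-(1/728)v+1/104)(-728) + (0)
The last nonzero remainder is the constant -728, so the polynomials are coprime and gcd = 1.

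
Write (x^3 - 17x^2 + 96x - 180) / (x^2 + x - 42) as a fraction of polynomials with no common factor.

(x^2 - 11x + 30)/(x + 7)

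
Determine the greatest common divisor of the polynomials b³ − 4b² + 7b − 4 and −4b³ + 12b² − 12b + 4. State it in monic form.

By polynomial division,
  b³ − 4b² + 7b − 4 = (−1/4)(−4b³ + 12b² − 12b + 4) + (−b² + 4b − 3)
  −4b³ + 12b² − 12b + 4 = (4b + 4)(−b² + 4b − 3) + (−16b + 16)
  −b² + 4b − 3 = ((1/16)b − 3/16)(−16b + 16) + (0)
Last nonzero remainder: −16b + 16. Dividing through by −16 gives the monic gcd b − 1.

b − 1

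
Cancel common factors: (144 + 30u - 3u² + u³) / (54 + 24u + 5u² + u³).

By polynomial division,
  u³ - 3u² + 30u + 144 = (u³ + 5u² + 24u + 54) + (-8u² + 6u + 90)
  u³ + 5u² + 24u + 54 = (-(1/8)u - 23/32)(-8u² + 6u + 90) + ((633/16)u + 1899/16)
  -8u² + 6u + 90 = (-(128/633)u + 160/211)((633/16)u + 1899/16) + (0)
Last nonzero remainder: (633/16)u + 1899/16. Dividing through by 633/16 gives the monic gcd u + 3.
Cancel u + 3 from numerator and denominator to get the reduced form.

(48 - 6u + u²)/(18 + 2u + u²)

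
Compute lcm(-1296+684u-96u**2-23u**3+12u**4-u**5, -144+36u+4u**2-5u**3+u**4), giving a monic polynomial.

-15552+6912u+828u**2-1056u**3+217u**4+23u**5-13u**6+u**7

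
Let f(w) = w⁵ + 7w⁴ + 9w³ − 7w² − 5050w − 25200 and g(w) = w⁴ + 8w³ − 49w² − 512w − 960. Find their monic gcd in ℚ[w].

w² − 3w − 40

Euclidean algorithm in ℚ[w]:
  w⁵ + 7w⁴ + 9w³ − 7w² − 5050w − 25200 = (w − 1)(w⁴ + 8w³ − 49w² − 512w − 960) + (66w³ + 456w² − 4602w − 26160)
  w⁴ + 8w³ − 49w² − 512w − 960 = ((1/66)w + 2/121)(66w³ + 456w² − 4602w − 26160) + ((1596/121)w² − (4788/121)w − 63840/121)
  66w³ + 456w² − 4602w − 26160 = ((1331/266)w + 13189/266)((1596/121)w² − (4788/121)w − 63840/121) + (0)
Last nonzero remainder: (1596/121)w² − (4788/121)w − 63840/121. Dividing through by 1596/121 gives the monic gcd w² − 3w − 40.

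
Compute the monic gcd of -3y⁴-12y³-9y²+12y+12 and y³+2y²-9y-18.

Euclidean algorithm in ℚ[y]:
  -3y⁴-12y³-9y²+12y+12 = (-3y-6)(y³+2y²-9y-18) + (-24y²-96y-96)
  y³+2y²-9y-18 = (-(1/24)y+1/12)(-24y²-96y-96) + (-5y-10)
  -24y²-96y-96 = ((24/5)y+48/5)(-5y-10) + (0)
Last nonzero remainder: -5y-10. Dividing through by -5 gives the monic gcd y+2.

y+2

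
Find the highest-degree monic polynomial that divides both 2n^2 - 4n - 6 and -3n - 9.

1

By polynomial division,
  2n^2 - 4n - 6 = (-(2/3)n + 10/3)(-3n - 9) + (24)
  -3n - 9 = (-(1/8)n - 3/8)(24) + (0)
The last nonzero remainder is the constant 24, so the polynomials are coprime and gcd = 1.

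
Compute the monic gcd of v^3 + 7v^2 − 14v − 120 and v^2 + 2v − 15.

v + 5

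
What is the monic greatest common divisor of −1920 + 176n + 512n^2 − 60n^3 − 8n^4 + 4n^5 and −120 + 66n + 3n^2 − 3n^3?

−10 + 3n + n^2

Repeated division with remainder:
  4n^5 − 8n^4 − 60n^3 + 512n^2 + 176n − 1920 = (−(4/3)n^2 + (4/3)n − 8)(−3n^3 + 3n^2 + 66n − 120) + (288n^2 + 864n − 2880)
  −3n^3 + 3n^2 + 66n − 120 = (−(1/96)n + 1/24)(288n^2 + 864n − 2880) + (0)
Last nonzero remainder: 288n^2 + 864n − 2880. Dividing through by 288 gives the monic gcd n^2 + 3n − 10.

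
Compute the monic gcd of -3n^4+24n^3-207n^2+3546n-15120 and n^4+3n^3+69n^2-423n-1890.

n^3+69n-630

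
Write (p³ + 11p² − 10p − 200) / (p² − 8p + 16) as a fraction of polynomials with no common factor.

Repeated division with remainder:
  p³ + 11p² − 10p − 200 = (p + 19)(p² − 8p + 16) + (126p − 504)
  p² − 8p + 16 = ((1/126)p − 2/63)(126p − 504) + (0)
Last nonzero remainder: 126p − 504. Dividing through by 126 gives the monic gcd p − 4.
Cancel p − 4 from numerator and denominator to get the reduced form.

(p² + 15p + 50)/(p − 4)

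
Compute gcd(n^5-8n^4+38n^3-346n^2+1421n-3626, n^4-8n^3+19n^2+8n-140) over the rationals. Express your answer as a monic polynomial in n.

n^2-5n+14

By polynomial division,
  n^5-8n^4+38n^3-346n^2+1421n-3626 = (n)(n^4-8n^3+19n^2+8n-140) + (19n^3-354n^2+1561n-3626)
  n^4-8n^3+19n^2+8n-140 = ((1/19)n+202/361)(19n^3-354n^2+1561n-3626) + ((48708/361)n^2-(243540/361)n+681912/361)
  19n^3-354n^2+1561n-3626 = ((6859/48708)n-93499/48708)((48708/361)n^2-(243540/361)n+681912/361) + (0)
Last nonzero remainder: (48708/361)n^2-(243540/361)n+681912/361. Dividing through by 48708/361 gives the monic gcd n^2-5n+14.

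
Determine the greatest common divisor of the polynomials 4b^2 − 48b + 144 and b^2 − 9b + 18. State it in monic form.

Euclidean algorithm in ℚ[b]:
  4b^2 − 48b + 144 = (4)(b^2 − 9b + 18) + (−12b + 72)
  b^2 − 9b + 18 = (−(1/12)b + 1/4)(−12b + 72) + (0)
Last nonzero remainder: −12b + 72. Dividing through by −12 gives the monic gcd b − 6.

b − 6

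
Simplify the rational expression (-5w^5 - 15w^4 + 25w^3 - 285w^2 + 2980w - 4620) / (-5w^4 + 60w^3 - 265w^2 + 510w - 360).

(w^3 + 8w^2 + 29w + 154)/(w^2 - 7w + 12)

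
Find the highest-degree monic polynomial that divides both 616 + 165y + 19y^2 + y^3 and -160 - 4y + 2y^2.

8 + y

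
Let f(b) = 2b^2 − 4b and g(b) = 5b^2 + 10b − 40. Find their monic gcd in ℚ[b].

b − 2

Repeated division with remainder:
  2b^2 − 4b = (2/5)(5b^2 + 10b − 40) + (−8b + 16)
  5b^2 + 10b − 40 = (−(5/8)b − 5/2)(−8b + 16) + (0)
Last nonzero remainder: −8b + 16. Dividing through by −8 gives the monic gcd b − 2.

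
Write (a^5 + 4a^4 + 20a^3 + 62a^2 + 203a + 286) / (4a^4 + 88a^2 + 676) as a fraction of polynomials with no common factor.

Apply the Euclidean algorithm:
  a^5 + 4a^4 + 20a^3 + 62a^2 + 203a + 286 = ((1/4)a + 1)(4a^4 + 88a^2 + 676) + (-2a^3 - 26a^2 + 34a - 390)
  4a^4 + 88a^2 + 676 = (-2a + 26)(-2a^3 - 26a^2 + 34a - 390) + (832a^2 - 1664a + 10816)
  -2a^3 - 26a^2 + 34a - 390 = (-(1/416)a - 15/416)(832a^2 - 1664a + 10816) + (0)
Last nonzero remainder: 832a^2 - 1664a + 10816. Dividing through by 832 gives the monic gcd a^2 - 2a + 13.
Cancel a^2 - 2a + 13 from numerator and denominator to get the reduced form.

(a^3 + 6a^2 + 19a + 22)/(4a^2 + 8a + 52)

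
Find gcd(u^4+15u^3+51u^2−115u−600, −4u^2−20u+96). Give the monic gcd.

By polynomial division,
  u^4+15u^3+51u^2−115u−600 = (−(1/4)u^2−(5/2)u−25/4)(−4u^2−20u+96) + (0)
Last nonzero remainder: −4u^2−20u+96. Dividing through by −4 gives the monic gcd u^2+5u−24.

u^2+5u−24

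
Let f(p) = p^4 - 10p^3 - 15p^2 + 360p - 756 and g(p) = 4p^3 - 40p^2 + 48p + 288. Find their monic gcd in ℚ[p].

Repeated division with remainder:
  p^4 - 10p^3 - 15p^2 + 360p - 756 = ((1/4)p)(4p^3 - 40p^2 + 48p + 288) + (-27p^2 + 288p - 756)
  4p^3 - 40p^2 + 48p + 288 = (-(4/27)p - 8/81)(-27p^2 + 288p - 756) + (-(320/9)p + 640/3)
  -27p^2 + 288p - 756 = ((243/320)p - 567/160)(-(320/9)p + 640/3) + (0)
Last nonzero remainder: -(320/9)p + 640/3. Dividing through by -320/9 gives the monic gcd p - 6.

p - 6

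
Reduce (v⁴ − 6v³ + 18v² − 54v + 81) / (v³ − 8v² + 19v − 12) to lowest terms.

(v³ − 3v² + 9v − 27)/(v² − 5v + 4)

By polynomial division,
  v⁴ − 6v³ + 18v² − 54v + 81 = (v + 2)(v³ − 8v² + 19v − 12) + (15v² − 80v + 105)
  v³ − 8v² + 19v − 12 = ((1/15)v − 8/45)(15v² − 80v + 105) + (−(20/9)v + 20/3)
  15v² − 80v + 105 = (−(27/4)v + 63/4)(−(20/9)v + 20/3) + (0)
Last nonzero remainder: −(20/9)v + 20/3. Dividing through by −20/9 gives the monic gcd v − 3.
Cancel v − 3 from numerator and denominator to get the reduced form.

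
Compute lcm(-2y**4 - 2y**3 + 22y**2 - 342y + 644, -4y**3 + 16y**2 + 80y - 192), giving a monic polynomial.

Euclidean algorithm in ℚ[y]:
  -2y**4 - 2y**3 + 22y**2 - 342y + 644 = ((1/2)y + 5/2)(-4y**3 + 16y**2 + 80y - 192) + (-58y**2 - 446y + 1124)
  -4y**3 + 16y**2 + 80y - 192 = ((2/29)y - 678/841)(-58y**2 - 446y + 1124) + (-(300300/841)y + 600600/841)
  -58y**2 - 446y + 1124 = ((24389/150150)y + 236321/150150)(-(300300/841)y + 600600/841) + (0)
Last nonzero remainder: -(300300/841)y + 600600/841. Dividing through by -300300/841 gives the monic gcd y - 2.
Then lcm(f, g) = f·g / gcd(f, g); expanding and making the result monic gives the answer.

y**6 - y**5 - 37y**4 + 169y**3 - 400y**2 - 3460y + 7728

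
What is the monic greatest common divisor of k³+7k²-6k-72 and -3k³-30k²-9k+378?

k²+3k-18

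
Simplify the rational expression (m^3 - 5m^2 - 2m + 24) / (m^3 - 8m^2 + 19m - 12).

By polynomial division,
  m^3 - 5m^2 - 2m + 24 = (m^3 - 8m^2 + 19m - 12) + (3m^2 - 21m + 36)
  m^3 - 8m^2 + 19m - 12 = ((1/3)m - 1/3)(3m^2 - 21m + 36) + (0)
Last nonzero remainder: 3m^2 - 21m + 36. Dividing through by 3 gives the monic gcd m^2 - 7m + 12.
Cancel m^2 - 7m + 12 from numerator and denominator to get the reduced form.

(m + 2)/(m - 1)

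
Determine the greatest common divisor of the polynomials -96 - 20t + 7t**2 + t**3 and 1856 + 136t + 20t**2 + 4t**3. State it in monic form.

Euclidean algorithm in ℚ[t]:
  t**3 + 7t**2 - 20t - 96 = (1/4)(4t**3 + 20t**2 + 136t + 1856) + (2t**2 - 54t - 560)
  4t**3 + 20t**2 + 136t + 1856 = (2t + 64)(2t**2 - 54t - 560) + (4712t + 37696)
  2t**2 - 54t - 560 = ((1/2356)t - 35/2356)(4712t + 37696) + (0)
Last nonzero remainder: 4712t + 37696. Dividing through by 4712 gives the monic gcd t + 8.

8 + t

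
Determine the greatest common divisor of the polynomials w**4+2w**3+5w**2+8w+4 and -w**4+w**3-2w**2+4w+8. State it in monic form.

w**3+w**2+4w+4

Euclidean algorithm in ℚ[w]:
  w**4+2w**3+5w**2+8w+4 = (-1)(-w**4+w**3-2w**2+4w+8) + (3w**3+3w**2+12w+12)
  -w**4+w**3-2w**2+4w+8 = (-(1/3)w+2/3)(3w**3+3w**2+12w+12) + (0)
Last nonzero remainder: 3w**3+3w**2+12w+12. Dividing through by 3 gives the monic gcd w**3+w**2+4w+4.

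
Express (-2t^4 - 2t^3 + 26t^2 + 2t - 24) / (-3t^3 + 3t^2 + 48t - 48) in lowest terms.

(2t^2 - 4t - 6)/(3t - 12)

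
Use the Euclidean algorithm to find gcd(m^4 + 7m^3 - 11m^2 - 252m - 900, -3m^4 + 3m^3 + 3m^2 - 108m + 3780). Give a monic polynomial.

Repeated division with remainder:
  m^4 + 7m^3 - 11m^2 - 252m - 900 = (-1/3)(-3m^4 + 3m^3 + 3m^2 - 108m + 3780) + (8m^3 - 10m^2 - 288m + 360)
  -3m^4 + 3m^3 + 3m^2 - 108m + 3780 = (-(3/8)m - 3/32)(8m^3 - 10m^2 - 288m + 360) + (-(1695/16)m^2 + 15255/4)
  8m^3 - 10m^2 - 288m + 360 = (-(128/1695)m + 32/339)(-(1695/16)m^2 + 15255/4) + (0)
Last nonzero remainder: -(1695/16)m^2 + 15255/4. Dividing through by -1695/16 gives the monic gcd m^2 - 36.

m^2 - 36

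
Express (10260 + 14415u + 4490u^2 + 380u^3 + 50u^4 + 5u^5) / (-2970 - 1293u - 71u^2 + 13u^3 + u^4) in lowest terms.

(380 + 365u - 10u^2 + 5u^3)/(-110 + u + u^2)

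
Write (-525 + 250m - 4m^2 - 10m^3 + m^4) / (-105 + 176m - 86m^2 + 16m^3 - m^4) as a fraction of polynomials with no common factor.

(-5 - m)/(-1 + m)

Apply the Euclidean algorithm:
  m^4 - 10m^3 - 4m^2 + 250m - 525 = (-1)(-m^4 + 16m^3 - 86m^2 + 176m - 105) + (6m^3 - 90m^2 + 426m - 630)
  -m^4 + 16m^3 - 86m^2 + 176m - 105 = (-(1/6)m + 1/6)(6m^3 - 90m^2 + 426m - 630) + (0)
Last nonzero remainder: 6m^3 - 90m^2 + 426m - 630. Dividing through by 6 gives the monic gcd m^3 - 15m^2 + 71m - 105.
Cancel m^3 - 15m^2 + 71m - 105 from numerator and denominator to get the reduced form.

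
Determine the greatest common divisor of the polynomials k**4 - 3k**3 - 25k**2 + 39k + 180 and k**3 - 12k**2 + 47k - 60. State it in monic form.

Apply the Euclidean algorithm:
  k**4 - 3k**3 - 25k**2 + 39k + 180 = (k + 9)(k**3 - 12k**2 + 47k - 60) + (36k**2 - 324k + 720)
  k**3 - 12k**2 + 47k - 60 = ((1/36)k - 1/12)(36k**2 - 324k + 720) + (0)
Last nonzero remainder: 36k**2 - 324k + 720. Dividing through by 36 gives the monic gcd k**2 - 9k + 20.

k**2 - 9k + 20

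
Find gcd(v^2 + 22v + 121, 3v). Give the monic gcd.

Repeated division with remainder:
  v^2 + 22v + 121 = ((1/3)v + 22/3)(3v) + (121)
  3v = ((3/121)v)(121) + (0)
The last nonzero remainder is the constant 121, so the polynomials are coprime and gcd = 1.

1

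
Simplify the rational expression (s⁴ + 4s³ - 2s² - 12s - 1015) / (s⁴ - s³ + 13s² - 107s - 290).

(s + 7)/(s + 2)

Repeated division with remainder:
  s⁴ + 4s³ - 2s² - 12s - 1015 = (s⁴ - s³ + 13s² - 107s - 290) + (5s³ - 15s² + 95s - 725)
  s⁴ - s³ + 13s² - 107s - 290 = ((1/5)s + 2/5)(5s³ - 15s² + 95s - 725) + (0)
Last nonzero remainder: 5s³ - 15s² + 95s - 725. Dividing through by 5 gives the monic gcd s³ - 3s² + 19s - 145.
Cancel s³ - 3s² + 19s - 145 from numerator and denominator to get the reduced form.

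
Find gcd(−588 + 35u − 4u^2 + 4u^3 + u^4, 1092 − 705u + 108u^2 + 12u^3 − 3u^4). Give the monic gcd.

−28 + 3u + u^2

Apply the Euclidean algorithm:
  u^4 + 4u^3 − 4u^2 + 35u − 588 = (−1/3)(−3u^4 + 12u^3 + 108u^2 − 705u + 1092) + (8u^3 + 32u^2 − 200u − 224)
  −3u^4 + 12u^3 + 108u^2 − 705u + 1092 = (−(3/8)u + 3)(8u^3 + 32u^2 − 200u − 224) + (−63u^2 − 189u + 1764)
  8u^3 + 32u^2 − 200u − 224 = (−(8/63)u − 8/63)(−63u^2 − 189u + 1764) + (0)
Last nonzero remainder: −63u^2 − 189u + 1764. Dividing through by −63 gives the monic gcd u^2 + 3u − 28.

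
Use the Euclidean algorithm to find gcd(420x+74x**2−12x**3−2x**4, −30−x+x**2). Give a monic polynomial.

Apply the Euclidean algorithm:
  −2x**4−12x**3+74x**2+420x = (−2x**2−14x)(x**2−x−30) + (0)
The last nonzero remainder x**2−x−30 is already monic.

−30−x+x**2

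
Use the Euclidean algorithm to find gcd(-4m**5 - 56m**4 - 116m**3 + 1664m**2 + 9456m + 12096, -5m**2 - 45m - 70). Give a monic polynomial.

m**2 + 9m + 14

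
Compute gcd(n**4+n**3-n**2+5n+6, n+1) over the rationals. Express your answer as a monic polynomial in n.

Apply the Euclidean algorithm:
  n**4+n**3-n**2+5n+6 = (n**3-n+6)(n+1) + (0)
The last nonzero remainder n+1 is already monic.

n+1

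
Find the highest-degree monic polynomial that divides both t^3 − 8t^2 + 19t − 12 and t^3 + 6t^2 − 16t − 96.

t − 4

By polynomial division,
  t^3 − 8t^2 + 19t − 12 = (t^3 + 6t^2 − 16t − 96) + (−14t^2 + 35t + 84)
  t^3 + 6t^2 − 16t − 96 = (−(1/14)t − 17/28)(−14t^2 + 35t + 84) + ((45/4)t − 45)
  −14t^2 + 35t + 84 = (−(56/45)t − 28/15)((45/4)t − 45) + (0)
Last nonzero remainder: (45/4)t − 45. Dividing through by 45/4 gives the monic gcd t − 4.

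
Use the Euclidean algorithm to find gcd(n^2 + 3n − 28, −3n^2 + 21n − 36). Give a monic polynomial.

Euclidean algorithm in ℚ[n]:
  n^2 + 3n − 28 = (−1/3)(−3n^2 + 21n − 36) + (10n − 40)
  −3n^2 + 21n − 36 = (−(3/10)n + 9/10)(10n − 40) + (0)
Last nonzero remainder: 10n − 40. Dividing through by 10 gives the monic gcd n − 4.

n − 4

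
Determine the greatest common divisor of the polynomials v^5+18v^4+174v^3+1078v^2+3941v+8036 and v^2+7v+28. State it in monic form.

By polynomial division,
  v^5+18v^4+174v^3+1078v^2+3941v+8036 = (v^3+11v^2+69v+287)(v^2+7v+28) + (0)
The last nonzero remainder v^2+7v+28 is already monic.

v^2+7v+28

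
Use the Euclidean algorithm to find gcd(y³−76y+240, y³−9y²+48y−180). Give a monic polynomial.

Apply the Euclidean algorithm:
  y³−76y+240 = (y³−9y²+48y−180) + (9y²−124y+420)
  y³−9y²+48y−180 = ((1/9)y+43/81)(9y²−124y+420) + ((5440/81)y−10880/27)
  9y²−124y+420 = ((729/5440)y−567/544)((5440/81)y−10880/27) + (0)
Last nonzero remainder: (5440/81)y−10880/27. Dividing through by 5440/81 gives the monic gcd y−6.

y−6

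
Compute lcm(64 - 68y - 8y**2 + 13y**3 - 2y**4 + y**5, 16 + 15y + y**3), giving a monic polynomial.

64 - 4y - 76y**2 + 5y**3 + 11y**4 - y**5 + y**6

By polynomial division,
  y**5 - 2y**4 + 13y**3 - 8y**2 - 68y + 64 = (y**2 - 2y - 2)(y**3 + 15y + 16) + (6y**2 - 6y + 96)
  y**3 + 15y + 16 = ((1/6)y + 1/6)(6y**2 - 6y + 96) + (0)
Last nonzero remainder: 6y**2 - 6y + 96. Dividing through by 6 gives the monic gcd y**2 - y + 16.
Then lcm(f, g) = f·g / gcd(f, g); expanding and making the result monic gives the answer.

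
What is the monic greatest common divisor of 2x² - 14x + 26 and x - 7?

Euclidean algorithm in ℚ[x]:
  2x² - 14x + 26 = (2x)(x - 7) + (26)
  x - 7 = ((1/26)x - 7/26)(26) + (0)
The last nonzero remainder is the constant 26, so the polynomials are coprime and gcd = 1.

1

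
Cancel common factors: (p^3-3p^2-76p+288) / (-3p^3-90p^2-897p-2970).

(-p^2+12p-32)/(3p^2+63p+330)

Apply the Euclidean algorithm:
  p^3-3p^2-76p+288 = (-1/3)(-3p^3-90p^2-897p-2970) + (-33p^2-375p-702)
  -3p^3-90p^2-897p-2970 = ((1/11)p+205/121)(-33p^2-375p-702) + (-(23940/121)p-215460/121)
  -33p^2-375p-702 = ((1331/7980)p+1573/3990)(-(23940/121)p-215460/121) + (0)
Last nonzero remainder: -(23940/121)p-215460/121. Dividing through by -23940/121 gives the monic gcd p+9.
Cancel p+9 from numerator and denominator to get the reduced form.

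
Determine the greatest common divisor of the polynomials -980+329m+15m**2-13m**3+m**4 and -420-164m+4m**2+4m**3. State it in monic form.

Euclidean algorithm in ℚ[m]:
  m**4-13m**3+15m**2+329m-980 = ((1/4)m-7/2)(4m**3+4m**2-164m-420) + (70m**2-140m-2450)
  4m**3+4m**2-164m-420 = ((2/35)m+6/35)(70m**2-140m-2450) + (0)
Last nonzero remainder: 70m**2-140m-2450. Dividing through by 70 gives the monic gcd m**2-2m-35.

-35-2m+m**2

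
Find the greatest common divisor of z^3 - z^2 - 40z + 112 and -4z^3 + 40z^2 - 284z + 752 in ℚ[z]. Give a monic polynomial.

z - 4

By polynomial division,
  z^3 - z^2 - 40z + 112 = (-1/4)(-4z^3 + 40z^2 - 284z + 752) + (9z^2 - 111z + 300)
  -4z^3 + 40z^2 - 284z + 752 = (-(4/9)z - 28/27)(9z^2 - 111z + 300) + (-(2392/9)z + 9568/9)
  9z^2 - 111z + 300 = (-(81/2392)z + 675/2392)(-(2392/9)z + 9568/9) + (0)
Last nonzero remainder: -(2392/9)z + 9568/9. Dividing through by -2392/9 gives the monic gcd z - 4.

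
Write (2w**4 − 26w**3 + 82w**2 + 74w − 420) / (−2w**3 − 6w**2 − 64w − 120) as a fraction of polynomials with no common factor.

Euclidean algorithm in ℚ[w]:
  2w**4 − 26w**3 + 82w**2 + 74w − 420 = (−w + 16)(−2w**3 − 6w**2 − 64w − 120) + (114w**2 + 978w + 1500)
  −2w**3 − 6w**2 − 64w − 120 = (−(1/57)w + 106/1083)(114w**2 + 978w + 1500) + (−(48160/361)w − 96320/361)
  114w**2 + 978w + 1500 = (−(20577/24080)w − 27075/4816)(−(48160/361)w − 96320/361) + (0)
Last nonzero remainder: −(48160/361)w − 96320/361. Dividing through by −48160/361 gives the monic gcd w + 2.
Cancel w + 2 from numerator and denominator to get the reduced form.

(−w**3 + 15w**2 − 71w + 105)/(w**2 + w + 30)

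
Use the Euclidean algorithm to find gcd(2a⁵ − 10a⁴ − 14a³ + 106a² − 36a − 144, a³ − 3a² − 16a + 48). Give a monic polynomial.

a² − 7a + 12

Repeated division with remainder:
  2a⁵ − 10a⁴ − 14a³ + 106a² − 36a − 144 = (2a² − 4a + 6)(a³ − 3a² − 16a + 48) + (−36a² + 252a − 432)
  a³ − 3a² − 16a + 48 = (−(1/36)a − 1/9)(−36a² + 252a − 432) + (0)
Last nonzero remainder: −36a² + 252a − 432. Dividing through by −36 gives the monic gcd a² − 7a + 12.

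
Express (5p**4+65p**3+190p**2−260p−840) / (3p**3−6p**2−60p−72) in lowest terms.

(5p**3+55p**2+80p−420)/(3p**2−12p−36)

Apply the Euclidean algorithm:
  5p**4+65p**3+190p**2−260p−840 = ((5/3)p+25)(3p**3−6p**2−60p−72) + (440p**2+1360p+960)
  3p**3−6p**2−60p−72 = ((3/440)p−21/605)(440p**2+1360p+960) + (−(2340/121)p−4680/121)
  440p**2+1360p+960 = (−(2662/117)p−968/39)(−(2340/121)p−4680/121) + (0)
Last nonzero remainder: −(2340/121)p−4680/121. Dividing through by −2340/121 gives the monic gcd p+2.
Cancel p+2 from numerator and denominator to get the reduced form.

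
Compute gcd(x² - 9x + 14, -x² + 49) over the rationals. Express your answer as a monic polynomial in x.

Repeated division with remainder:
  x² - 9x + 14 = (-1)(-x² + 49) + (-9x + 63)
  -x² + 49 = ((1/9)x + 7/9)(-9x + 63) + (0)
Last nonzero remainder: -9x + 63. Dividing through by -9 gives the monic gcd x - 7.

x - 7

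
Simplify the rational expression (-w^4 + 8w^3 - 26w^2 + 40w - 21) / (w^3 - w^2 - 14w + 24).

Repeated division with remainder:
  -w^4 + 8w^3 - 26w^2 + 40w - 21 = (-w + 7)(w^3 - w^2 - 14w + 24) + (-33w^2 + 162w - 189)
  w^3 - w^2 - 14w + 24 = (-(1/33)w - 43/363)(-33w^2 + 162w - 189) + (-(65/121)w + 195/121)
  -33w^2 + 162w - 189 = ((3993/65)w - 7623/65)(-(65/121)w + 195/121) + (0)
Last nonzero remainder: -(65/121)w + 195/121. Dividing through by -65/121 gives the monic gcd w - 3.
Cancel w - 3 from numerator and denominator to get the reduced form.

(-w^3 + 5w^2 - 11w + 7)/(w^2 + 2w - 8)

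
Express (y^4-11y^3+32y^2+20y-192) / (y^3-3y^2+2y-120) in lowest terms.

Repeated division with remainder:
  y^4-11y^3+32y^2+20y-192 = (y-8)(y^3-3y^2+2y-120) + (6y^2+156y-1152)
  y^3-3y^2+2y-120 = ((1/6)y-29/6)(6y^2+156y-1152) + (948y-5688)
  6y^2+156y-1152 = ((1/158)y+16/79)(948y-5688) + (0)
Last nonzero remainder: 948y-5688. Dividing through by 948 gives the monic gcd y-6.
Cancel y-6 from numerator and denominator to get the reduced form.

(y^3-5y^2+2y+32)/(y^2+3y+20)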